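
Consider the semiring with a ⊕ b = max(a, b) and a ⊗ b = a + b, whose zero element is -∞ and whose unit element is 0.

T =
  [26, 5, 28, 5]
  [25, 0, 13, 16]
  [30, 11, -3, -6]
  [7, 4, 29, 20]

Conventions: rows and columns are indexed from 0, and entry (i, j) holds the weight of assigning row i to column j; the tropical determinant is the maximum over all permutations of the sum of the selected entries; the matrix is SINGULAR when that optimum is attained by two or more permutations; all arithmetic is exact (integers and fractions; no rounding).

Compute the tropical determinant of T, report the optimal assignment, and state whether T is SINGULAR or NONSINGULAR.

σ = (0, 1, 2, 3): 26 + 0 + (-3) + 20 = 43
σ = (0, 1, 3, 2): 26 + 0 + (-6) + 29 = 49
σ = (0, 2, 1, 3): 26 + 13 + 11 + 20 = 70
σ = (0, 2, 3, 1): 26 + 13 + (-6) + 4 = 37
σ = (0, 3, 1, 2): 26 + 16 + 11 + 29 = 82
σ = (0, 3, 2, 1): 26 + 16 + (-3) + 4 = 43
σ = (1, 0, 2, 3): 5 + 25 + (-3) + 20 = 47
σ = (1, 0, 3, 2): 5 + 25 + (-6) + 29 = 53
σ = (1, 2, 0, 3): 5 + 13 + 30 + 20 = 68
σ = (1, 2, 3, 0): 5 + 13 + (-6) + 7 = 19
σ = (1, 3, 0, 2): 5 + 16 + 30 + 29 = 80
σ = (1, 3, 2, 0): 5 + 16 + (-3) + 7 = 25
σ = (2, 0, 1, 3): 28 + 25 + 11 + 20 = 84
σ = (2, 0, 3, 1): 28 + 25 + (-6) + 4 = 51
σ = (2, 1, 0, 3): 28 + 0 + 30 + 20 = 78
σ = (2, 1, 3, 0): 28 + 0 + (-6) + 7 = 29
σ = (2, 3, 0, 1): 28 + 16 + 30 + 4 = 78
σ = (2, 3, 1, 0): 28 + 16 + 11 + 7 = 62
σ = (3, 0, 1, 2): 5 + 25 + 11 + 29 = 70
σ = (3, 0, 2, 1): 5 + 25 + (-3) + 4 = 31
σ = (3, 1, 0, 2): 5 + 0 + 30 + 29 = 64
σ = (3, 1, 2, 0): 5 + 0 + (-3) + 7 = 9
σ = (3, 2, 0, 1): 5 + 13 + 30 + 4 = 52
σ = (3, 2, 1, 0): 5 + 13 + 11 + 7 = 36
Optimal value attained by: σ = (2, 0, 1, 3).
Answer: det⊕(T) = 84; verdict: NONSINGULAR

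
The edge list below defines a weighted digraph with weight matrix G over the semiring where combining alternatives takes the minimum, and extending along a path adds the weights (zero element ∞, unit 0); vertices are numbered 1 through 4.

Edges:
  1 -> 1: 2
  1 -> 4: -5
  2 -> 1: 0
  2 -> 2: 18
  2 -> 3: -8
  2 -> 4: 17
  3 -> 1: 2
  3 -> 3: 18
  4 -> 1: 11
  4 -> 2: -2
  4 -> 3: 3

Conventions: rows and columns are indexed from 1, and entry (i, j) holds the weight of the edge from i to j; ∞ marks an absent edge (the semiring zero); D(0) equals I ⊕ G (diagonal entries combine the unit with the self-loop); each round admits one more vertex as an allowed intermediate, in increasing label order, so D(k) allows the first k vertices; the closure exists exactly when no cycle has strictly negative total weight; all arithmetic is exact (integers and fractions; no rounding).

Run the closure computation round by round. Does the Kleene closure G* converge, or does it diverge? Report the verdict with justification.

D(0):
  [0, ∞, ∞, -5]
  [0, 0, -8, 17]
  [2, ∞, 0, ∞]
  [11, -2, 3, 0]
D(1):
  [0, ∞, ∞, -5]
  [0, 0, -8, -5]
  [2, ∞, 0, -3]
  [11, -2, 3, 0]
Detection: at round 2, diagonal entry (4, 4) turns strictly negative.
Key observation: the cycle 4->2->1->4 has total weight (-2) + 0 + (-5), which is strictly negative.
Answer: DIVERGES — negative cycle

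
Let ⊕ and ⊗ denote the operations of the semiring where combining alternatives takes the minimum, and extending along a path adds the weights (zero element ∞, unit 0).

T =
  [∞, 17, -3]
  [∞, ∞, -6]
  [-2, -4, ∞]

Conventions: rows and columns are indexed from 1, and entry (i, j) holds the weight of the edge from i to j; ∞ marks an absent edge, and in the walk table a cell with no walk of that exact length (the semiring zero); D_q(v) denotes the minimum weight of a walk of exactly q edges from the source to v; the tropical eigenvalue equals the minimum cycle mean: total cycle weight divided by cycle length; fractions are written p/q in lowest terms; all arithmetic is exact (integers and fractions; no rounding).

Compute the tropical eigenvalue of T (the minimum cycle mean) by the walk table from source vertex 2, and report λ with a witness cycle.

q=0: [∞, 0, ∞]
q=1: [∞, ∞, -6]
q=2: [-8, -10, ∞]
q=3: [∞, 9, -16]
Optimal cycle mean attained by: cycle 2->3->2, total (-6) + (-4), length 2.
Answer: λ = -5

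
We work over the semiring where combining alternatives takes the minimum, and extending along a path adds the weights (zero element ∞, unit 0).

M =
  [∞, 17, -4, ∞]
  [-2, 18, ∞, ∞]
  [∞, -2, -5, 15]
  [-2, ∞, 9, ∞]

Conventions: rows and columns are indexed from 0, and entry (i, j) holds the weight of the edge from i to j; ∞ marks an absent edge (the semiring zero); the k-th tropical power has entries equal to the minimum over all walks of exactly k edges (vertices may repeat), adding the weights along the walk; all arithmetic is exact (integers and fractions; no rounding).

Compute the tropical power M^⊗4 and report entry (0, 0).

M^⊗2:
  [15, -6, -9, 11]
  [16, 15, -6, ∞]
  [-4, -7, -10, 10]
  [∞, 7, -6, 24]
M^⊗3:
  [-8, -11, -14, 6]
  [13, -8, -11, 9]
  [-9, -12, -15, 5]
  [5, -8, -11, 9]
M^⊗4:
  [-13, -16, -19, 1]
  [-10, -13, -16, 4]
  [-14, -17, -20, 0]
  [-10, -13, -16, 4]
Key observation: the optimum is the walk 0->2->2->1->0, with weight (-4) + (-5) + (-2) + (-2) = -13.
Optimal value attained by: walk 0->2->2->1->0.
Answer: (M^⊗4)[0][0] = -13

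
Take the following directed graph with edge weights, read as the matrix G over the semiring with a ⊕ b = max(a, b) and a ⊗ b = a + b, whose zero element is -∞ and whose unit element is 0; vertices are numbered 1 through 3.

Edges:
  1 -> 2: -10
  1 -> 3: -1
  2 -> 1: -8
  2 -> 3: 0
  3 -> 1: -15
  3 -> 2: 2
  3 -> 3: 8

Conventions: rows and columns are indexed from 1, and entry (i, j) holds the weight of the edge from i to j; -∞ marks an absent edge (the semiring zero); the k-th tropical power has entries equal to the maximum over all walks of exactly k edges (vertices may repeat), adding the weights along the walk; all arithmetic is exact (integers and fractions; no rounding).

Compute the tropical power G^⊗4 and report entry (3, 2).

G^⊗2:
  [-16, 1, 7]
  [-15, 2, 8]
  [-6, 10, 16]
G^⊗3:
  [-7, 9, 15]
  [-6, 10, 16]
  [2, 18, 24]
G^⊗4:
  [1, 17, 23]
  [2, 18, 24]
  [10, 26, 32]
Key observation: the optimum is the walk 3->3->3->3->2, with weight 8 + 8 + 8 + 2 = 26.
Optimal value attained by: walk 3->3->3->3->2.
Answer: (G^⊗4)[3][2] = 26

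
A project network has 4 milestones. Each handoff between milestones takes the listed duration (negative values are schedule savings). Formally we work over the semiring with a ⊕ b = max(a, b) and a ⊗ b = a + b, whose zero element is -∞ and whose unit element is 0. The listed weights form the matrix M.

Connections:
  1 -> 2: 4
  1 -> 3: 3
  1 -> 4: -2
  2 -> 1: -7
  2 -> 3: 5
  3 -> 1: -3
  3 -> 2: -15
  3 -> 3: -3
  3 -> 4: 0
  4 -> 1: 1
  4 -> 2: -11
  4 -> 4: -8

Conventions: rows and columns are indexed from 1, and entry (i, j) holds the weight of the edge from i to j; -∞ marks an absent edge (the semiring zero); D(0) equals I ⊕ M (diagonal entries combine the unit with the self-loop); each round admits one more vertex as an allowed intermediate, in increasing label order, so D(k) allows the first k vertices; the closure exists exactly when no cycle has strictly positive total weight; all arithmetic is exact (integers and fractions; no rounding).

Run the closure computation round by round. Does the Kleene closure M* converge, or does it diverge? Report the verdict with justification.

D(0):
  [0, 4, 3, -2]
  [-7, 0, 5, -∞]
  [-3, -15, 0, 0]
  [1, -11, -∞, 0]
D(1):
  [0, 4, 3, -2]
  [-7, 0, 5, -9]
  [-3, 1, 0, 0]
  [1, 5, 4, 0]
Detection: at round 2, diagonal entry (3, 3) turns strictly positive.
Key observation: the cycle 3->1->2->3 has total weight (-3) + 4 + 5, which is strictly positive.
Answer: DIVERGES — positive cycle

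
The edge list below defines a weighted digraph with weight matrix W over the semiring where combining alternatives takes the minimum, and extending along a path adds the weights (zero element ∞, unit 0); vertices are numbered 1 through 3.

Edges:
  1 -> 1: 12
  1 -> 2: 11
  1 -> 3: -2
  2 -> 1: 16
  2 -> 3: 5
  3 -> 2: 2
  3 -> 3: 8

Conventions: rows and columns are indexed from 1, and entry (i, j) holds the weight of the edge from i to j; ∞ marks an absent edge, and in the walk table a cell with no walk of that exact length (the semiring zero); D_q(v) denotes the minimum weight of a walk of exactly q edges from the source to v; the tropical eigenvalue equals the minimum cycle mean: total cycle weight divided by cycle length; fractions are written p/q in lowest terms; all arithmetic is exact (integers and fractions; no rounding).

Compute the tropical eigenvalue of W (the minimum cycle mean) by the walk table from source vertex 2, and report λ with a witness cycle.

q=0: [∞, 0, ∞]
q=1: [16, ∞, 5]
q=2: [28, 7, 13]
q=3: [23, 15, 12]
Optimal cycle mean attained by: cycle 2->3->2, total 5 + 2, length 2.
Answer: λ = 7/2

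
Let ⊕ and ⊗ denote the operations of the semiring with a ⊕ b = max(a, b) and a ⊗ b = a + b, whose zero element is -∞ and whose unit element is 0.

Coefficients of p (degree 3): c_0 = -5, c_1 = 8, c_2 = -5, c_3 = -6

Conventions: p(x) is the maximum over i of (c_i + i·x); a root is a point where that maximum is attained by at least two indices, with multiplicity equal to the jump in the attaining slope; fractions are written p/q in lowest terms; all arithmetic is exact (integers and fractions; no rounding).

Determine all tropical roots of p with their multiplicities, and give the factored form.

hull edge (i=0, c=-5) to (i=1, c=8): slope 13, span 1
hull edge (i=1, c=8) to (i=3, c=-6): slope -7, span 2
Factored form: p(x) = -6 ⊗ (x ⊕ (-13)) ⊗ (x ⊕ 7) ⊗ (x ⊕ 7)
Answer: roots = -13 (mult 1), 7 (mult 2)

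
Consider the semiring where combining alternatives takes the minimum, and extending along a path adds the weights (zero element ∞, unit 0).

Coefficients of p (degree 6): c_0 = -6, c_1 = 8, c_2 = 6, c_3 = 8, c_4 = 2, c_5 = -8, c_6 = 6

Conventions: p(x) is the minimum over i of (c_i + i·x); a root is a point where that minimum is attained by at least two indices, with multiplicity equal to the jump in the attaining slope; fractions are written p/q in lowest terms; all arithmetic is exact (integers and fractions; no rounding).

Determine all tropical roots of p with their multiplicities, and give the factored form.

hull edge (i=0, c=-6) to (i=5, c=-8): slope -2/5, span 5
hull edge (i=5, c=-8) to (i=6, c=6): slope 14, span 1
Factored form: p(x) = 6 ⊗ (x ⊕ (-14)) ⊗ (x ⊕ 2/5) ⊗ (x ⊕ 2/5) ⊗ (x ⊕ 2/5) ⊗ (x ⊕ 2/5) ⊗ (x ⊕ 2/5)
Answer: roots = -14 (mult 1), 2/5 (mult 5)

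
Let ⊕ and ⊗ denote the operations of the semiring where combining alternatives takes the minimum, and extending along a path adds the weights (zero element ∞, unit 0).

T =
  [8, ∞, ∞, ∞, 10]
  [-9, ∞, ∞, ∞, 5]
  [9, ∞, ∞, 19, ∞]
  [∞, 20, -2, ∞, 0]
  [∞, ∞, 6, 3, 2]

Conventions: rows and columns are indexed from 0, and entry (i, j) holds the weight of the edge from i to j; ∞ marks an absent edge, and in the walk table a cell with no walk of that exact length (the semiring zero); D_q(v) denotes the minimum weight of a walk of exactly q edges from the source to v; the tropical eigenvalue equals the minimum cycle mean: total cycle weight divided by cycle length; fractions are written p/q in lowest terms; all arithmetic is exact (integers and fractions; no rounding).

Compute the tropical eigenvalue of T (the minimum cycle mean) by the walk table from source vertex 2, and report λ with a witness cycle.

q=0: [∞, ∞, 0, ∞, ∞]
q=1: [9, ∞, ∞, 19, ∞]
q=2: [17, 39, 17, ∞, 19]
q=3: [25, ∞, 25, 22, 21]
q=4: [33, 42, 20, 24, 22]
q=5: [29, 44, 22, 25, 24]
Optimal cycle mean attained by: cycle 3->4->3, total 0 + 3, length 2.
Answer: λ = 3/2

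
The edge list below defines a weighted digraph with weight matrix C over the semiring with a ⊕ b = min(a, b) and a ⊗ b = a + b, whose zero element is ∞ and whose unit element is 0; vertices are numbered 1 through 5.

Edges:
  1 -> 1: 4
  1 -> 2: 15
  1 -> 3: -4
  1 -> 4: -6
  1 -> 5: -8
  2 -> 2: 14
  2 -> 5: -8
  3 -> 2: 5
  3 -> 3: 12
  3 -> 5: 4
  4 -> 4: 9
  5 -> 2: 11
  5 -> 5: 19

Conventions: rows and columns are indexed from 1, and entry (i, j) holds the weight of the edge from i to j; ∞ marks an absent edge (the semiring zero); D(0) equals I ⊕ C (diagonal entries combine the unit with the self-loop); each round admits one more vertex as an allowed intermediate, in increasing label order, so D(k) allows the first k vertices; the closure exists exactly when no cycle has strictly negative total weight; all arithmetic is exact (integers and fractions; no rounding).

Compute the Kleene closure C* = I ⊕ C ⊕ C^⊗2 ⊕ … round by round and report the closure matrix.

D(0):
  [0, 15, -4, -6, -8]
  [∞, 0, ∞, ∞, -8]
  [∞, 5, 0, ∞, 4]
  [∞, ∞, ∞, 0, ∞]
  [∞, 11, ∞, ∞, 0]
D(1):
  [0, 15, -4, -6, -8]
  [∞, 0, ∞, ∞, -8]
  [∞, 5, 0, ∞, 4]
  [∞, ∞, ∞, 0, ∞]
  [∞, 11, ∞, ∞, 0]
D(2):
  [0, 15, -4, -6, -8]
  [∞, 0, ∞, ∞, -8]
  [∞, 5, 0, ∞, -3]
  [∞, ∞, ∞, 0, ∞]
  [∞, 11, ∞, ∞, 0]
D(3):
  [0, 1, -4, -6, -8]
  [∞, 0, ∞, ∞, -8]
  [∞, 5, 0, ∞, -3]
  [∞, ∞, ∞, 0, ∞]
  [∞, 11, ∞, ∞, 0]
D(4):
  [0, 1, -4, -6, -8]
  [∞, 0, ∞, ∞, -8]
  [∞, 5, 0, ∞, -3]
  [∞, ∞, ∞, 0, ∞]
  [∞, 11, ∞, ∞, 0]
D(5):
  [0, 1, -4, -6, -8]
  [∞, 0, ∞, ∞, -8]
  [∞, 5, 0, ∞, -3]
  [∞, ∞, ∞, 0, ∞]
  [∞, 11, ∞, ∞, 0]
Answer: C* = [[0, 1, -4, -6, -8], [∞, 0, ∞, ∞, -8], [∞, 5, 0, ∞, -3], [∞, ∞, ∞, 0, ∞], [∞, 11, ∞, ∞, 0]]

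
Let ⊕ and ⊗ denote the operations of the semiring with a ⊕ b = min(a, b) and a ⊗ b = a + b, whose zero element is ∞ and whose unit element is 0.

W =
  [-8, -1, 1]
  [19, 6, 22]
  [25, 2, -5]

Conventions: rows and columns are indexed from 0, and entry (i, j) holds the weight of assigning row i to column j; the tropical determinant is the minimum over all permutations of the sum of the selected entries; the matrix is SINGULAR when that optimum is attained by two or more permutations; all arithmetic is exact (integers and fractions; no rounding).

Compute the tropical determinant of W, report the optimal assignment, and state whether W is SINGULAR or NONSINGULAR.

σ = (0, 1, 2): (-8) + 6 + (-5) = -7
σ = (0, 2, 1): (-8) + 22 + 2 = 16
σ = (1, 0, 2): (-1) + 19 + (-5) = 13
σ = (1, 2, 0): (-1) + 22 + 25 = 46
σ = (2, 0, 1): 1 + 19 + 2 = 22
σ = (2, 1, 0): 1 + 6 + 25 = 32
Optimal value attained by: σ = (0, 1, 2).
Answer: det⊕(W) = -7; verdict: NONSINGULAR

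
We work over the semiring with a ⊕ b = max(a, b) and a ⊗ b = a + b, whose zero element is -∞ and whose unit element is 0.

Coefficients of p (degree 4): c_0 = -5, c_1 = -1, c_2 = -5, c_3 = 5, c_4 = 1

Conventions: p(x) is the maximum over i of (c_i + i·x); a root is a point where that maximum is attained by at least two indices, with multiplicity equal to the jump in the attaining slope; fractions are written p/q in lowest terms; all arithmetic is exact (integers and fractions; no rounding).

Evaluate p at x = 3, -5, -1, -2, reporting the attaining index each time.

p(3) = max(-5+0·3=-5, -1+1·3=2, -5+2·3=1, 5+3·3=14, 1+4·3=13) = 14 (attained by i=3)
p(-5) = max(-5+0·(-5)=-5, -1+1·(-5)=-6, -5+2·(-5)=-15, 5+3·(-5)=-10, 1+4·(-5)=-19) = -5 (attained by i=0)
p(-1) = max(-5+0·(-1)=-5, -1+1·(-1)=-2, -5+2·(-1)=-7, 5+3·(-1)=2, 1+4·(-1)=-3) = 2 (attained by i=3)
p(-2) = max(-5+0·(-2)=-5, -1+1·(-2)=-3, -5+2·(-2)=-9, 5+3·(-2)=-1, 1+4·(-2)=-7) = -1 (attained by i=3)
Answer: p(3) = 14; p(-5) = -5; p(-1) = 2; p(-2) = -1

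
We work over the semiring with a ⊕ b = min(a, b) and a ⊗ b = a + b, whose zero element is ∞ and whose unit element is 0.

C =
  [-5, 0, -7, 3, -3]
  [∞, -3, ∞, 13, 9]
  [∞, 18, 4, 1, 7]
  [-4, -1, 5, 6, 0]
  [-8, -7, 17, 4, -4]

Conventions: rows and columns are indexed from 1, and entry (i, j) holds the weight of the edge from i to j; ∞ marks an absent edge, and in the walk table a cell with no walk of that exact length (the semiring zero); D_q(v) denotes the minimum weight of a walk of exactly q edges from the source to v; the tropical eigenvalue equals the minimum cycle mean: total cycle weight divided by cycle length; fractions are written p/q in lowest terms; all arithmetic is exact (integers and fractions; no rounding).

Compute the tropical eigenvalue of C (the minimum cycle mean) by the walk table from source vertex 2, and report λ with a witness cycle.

q=0: [∞, 0, ∞, ∞, ∞]
q=1: [∞, -3, ∞, 13, 9]
q=2: [1, -6, 18, 10, 5]
q=3: [-4, -9, -6, 4, -2]
q=4: [-10, -12, -11, -5, -7]
q=5: [-15, -15, -17, -10, -13]
Optimal cycle mean attained by: cycle 1->5->1, total (-3) + (-8), length 2.
Answer: λ = -11/2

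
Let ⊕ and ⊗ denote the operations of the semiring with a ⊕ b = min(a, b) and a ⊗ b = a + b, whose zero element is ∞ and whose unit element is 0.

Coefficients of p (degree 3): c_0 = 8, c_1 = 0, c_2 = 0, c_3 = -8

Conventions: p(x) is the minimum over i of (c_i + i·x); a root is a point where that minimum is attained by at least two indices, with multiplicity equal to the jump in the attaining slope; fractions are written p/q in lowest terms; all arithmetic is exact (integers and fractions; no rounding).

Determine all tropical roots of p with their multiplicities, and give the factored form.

hull edge (i=0, c=8) to (i=1, c=0): slope -8, span 1
hull edge (i=1, c=0) to (i=3, c=-8): slope -4, span 2
Factored form: p(x) = -8 ⊗ (x ⊕ 4) ⊗ (x ⊕ 4) ⊗ (x ⊕ 8)
Answer: roots = 4 (mult 2), 8 (mult 1)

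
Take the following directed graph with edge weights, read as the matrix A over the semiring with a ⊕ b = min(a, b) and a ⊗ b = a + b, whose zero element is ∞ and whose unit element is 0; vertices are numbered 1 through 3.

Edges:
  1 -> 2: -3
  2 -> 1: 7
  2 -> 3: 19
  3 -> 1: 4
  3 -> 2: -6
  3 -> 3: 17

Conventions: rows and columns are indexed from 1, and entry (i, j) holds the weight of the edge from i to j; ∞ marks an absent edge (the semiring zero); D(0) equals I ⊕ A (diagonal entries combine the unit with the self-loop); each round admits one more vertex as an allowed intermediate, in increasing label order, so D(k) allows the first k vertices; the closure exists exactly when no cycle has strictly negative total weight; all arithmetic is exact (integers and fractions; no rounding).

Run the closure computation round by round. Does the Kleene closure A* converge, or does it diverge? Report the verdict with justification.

D(0):
  [0, -3, ∞]
  [7, 0, 19]
  [4, -6, 0]
D(1):
  [0, -3, ∞]
  [7, 0, 19]
  [4, -6, 0]
D(2):
  [0, -3, 16]
  [7, 0, 19]
  [1, -6, 0]
D(3):
  [0, -3, 16]
  [7, 0, 19]
  [1, -6, 0]
Key observation: every diagonal entry stays at the unit through all rounds, so no improving cycle exists.
Answer: CONVERGES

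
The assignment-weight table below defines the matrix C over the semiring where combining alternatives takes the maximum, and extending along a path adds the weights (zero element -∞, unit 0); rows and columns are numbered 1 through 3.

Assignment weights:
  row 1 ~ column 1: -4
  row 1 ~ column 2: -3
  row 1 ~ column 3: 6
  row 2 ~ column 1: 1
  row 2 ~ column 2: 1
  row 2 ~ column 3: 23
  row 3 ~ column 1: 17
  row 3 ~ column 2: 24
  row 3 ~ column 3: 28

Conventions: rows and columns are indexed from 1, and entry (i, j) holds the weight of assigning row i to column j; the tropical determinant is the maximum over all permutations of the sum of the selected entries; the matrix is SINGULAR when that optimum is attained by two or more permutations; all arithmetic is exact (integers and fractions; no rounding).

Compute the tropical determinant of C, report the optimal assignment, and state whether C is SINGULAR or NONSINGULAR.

σ = (1, 2, 3): (-4) + 1 + 28 = 25
σ = (1, 3, 2): (-4) + 23 + 24 = 43
σ = (2, 1, 3): (-3) + 1 + 28 = 26
σ = (2, 3, 1): (-3) + 23 + 17 = 37
σ = (3, 1, 2): 6 + 1 + 24 = 31
σ = (3, 2, 1): 6 + 1 + 17 = 24
Optimal value attained by: σ = (1, 3, 2).
Answer: det⊕(C) = 43; verdict: NONSINGULAR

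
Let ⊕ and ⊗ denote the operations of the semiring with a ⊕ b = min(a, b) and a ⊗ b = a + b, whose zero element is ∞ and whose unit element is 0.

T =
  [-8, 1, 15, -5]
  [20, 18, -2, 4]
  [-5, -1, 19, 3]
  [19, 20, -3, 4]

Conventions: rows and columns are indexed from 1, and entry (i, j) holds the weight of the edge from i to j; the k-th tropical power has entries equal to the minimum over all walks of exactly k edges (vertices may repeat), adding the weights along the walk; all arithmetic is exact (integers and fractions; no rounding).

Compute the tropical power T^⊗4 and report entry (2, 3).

T^⊗2:
  [-16, -7, -8, -13]
  [-7, -3, 1, 1]
  [-13, -4, -3, -10]
  [-8, -4, 1, 0]
T^⊗3:
  [-24, -15, -16, -21]
  [-15, -6, -5, -12]
  [-21, -12, -13, -18]
  [-16, -7, -6, -13]
T^⊗4:
  [-32, -23, -24, -29]
  [-23, -14, -15, -20]
  [-29, -20, -21, -26]
  [-24, -15, -16, -21]
Key observation: the optimum is the walk 2->3->1->4->3, with weight (-2) + (-5) + (-5) + (-3) = -15.
Optimal value attained by: walk 2->3->1->4->3.
Answer: (T^⊗4)[2][3] = -15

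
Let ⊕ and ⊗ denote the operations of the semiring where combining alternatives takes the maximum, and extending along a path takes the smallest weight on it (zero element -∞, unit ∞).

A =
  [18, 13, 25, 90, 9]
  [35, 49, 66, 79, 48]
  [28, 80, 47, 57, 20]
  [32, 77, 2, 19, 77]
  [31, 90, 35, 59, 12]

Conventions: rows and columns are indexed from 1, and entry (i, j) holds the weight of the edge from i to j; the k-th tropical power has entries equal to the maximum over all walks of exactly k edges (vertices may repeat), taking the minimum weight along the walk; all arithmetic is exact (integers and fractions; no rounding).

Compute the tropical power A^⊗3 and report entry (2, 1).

A^⊗2:
  [32, 77, 25, 25, 77]
  [35, 77, 49, 57, 77]
  [35, 57, 66, 79, 57]
  [35, 77, 66, 77, 48]
  [35, 59, 66, 79, 59]
A^⊗3:
  [35, 77, 66, 77, 48]
  [35, 77, 66, 77, 57]
  [35, 77, 57, 57, 77]
  [35, 77, 66, 77, 77]
  [35, 77, 59, 59, 77]
Key observation: the optimum is the walk 2->2->2->1, with weight 49 min 49 min 35 = 35.
Optimal value attained by: walk 2->2->2->1.
Answer: (A^⊗3)[2][1] = 35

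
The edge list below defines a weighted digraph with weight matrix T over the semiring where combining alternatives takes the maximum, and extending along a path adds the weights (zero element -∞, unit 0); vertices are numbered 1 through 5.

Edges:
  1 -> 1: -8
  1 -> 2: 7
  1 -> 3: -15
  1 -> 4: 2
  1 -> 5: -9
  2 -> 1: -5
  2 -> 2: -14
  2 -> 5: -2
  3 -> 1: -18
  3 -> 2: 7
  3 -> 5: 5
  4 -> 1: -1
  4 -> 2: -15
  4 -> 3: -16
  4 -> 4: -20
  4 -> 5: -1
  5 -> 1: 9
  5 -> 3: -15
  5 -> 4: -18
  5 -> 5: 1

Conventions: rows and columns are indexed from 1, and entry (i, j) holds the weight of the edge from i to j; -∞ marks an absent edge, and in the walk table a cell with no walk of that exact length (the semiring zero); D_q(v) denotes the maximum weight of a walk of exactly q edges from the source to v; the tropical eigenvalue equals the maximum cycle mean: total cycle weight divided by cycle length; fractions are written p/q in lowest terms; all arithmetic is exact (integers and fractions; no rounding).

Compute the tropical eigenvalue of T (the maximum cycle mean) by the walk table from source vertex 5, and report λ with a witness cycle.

q=0: [-∞, -∞, -∞, -∞, 0]
q=1: [9, -∞, -15, -18, 1]
q=2: [10, 16, -6, 11, 2]
q=3: [11, 17, -5, 12, 14]
q=4: [23, 18, -1, 13, 15]
q=5: [24, 30, 8, 25, 16]
Optimal cycle mean attained by: cycle 1->2->5->1, total 7 + (-2) + 9, length 3.
Answer: λ = 14/3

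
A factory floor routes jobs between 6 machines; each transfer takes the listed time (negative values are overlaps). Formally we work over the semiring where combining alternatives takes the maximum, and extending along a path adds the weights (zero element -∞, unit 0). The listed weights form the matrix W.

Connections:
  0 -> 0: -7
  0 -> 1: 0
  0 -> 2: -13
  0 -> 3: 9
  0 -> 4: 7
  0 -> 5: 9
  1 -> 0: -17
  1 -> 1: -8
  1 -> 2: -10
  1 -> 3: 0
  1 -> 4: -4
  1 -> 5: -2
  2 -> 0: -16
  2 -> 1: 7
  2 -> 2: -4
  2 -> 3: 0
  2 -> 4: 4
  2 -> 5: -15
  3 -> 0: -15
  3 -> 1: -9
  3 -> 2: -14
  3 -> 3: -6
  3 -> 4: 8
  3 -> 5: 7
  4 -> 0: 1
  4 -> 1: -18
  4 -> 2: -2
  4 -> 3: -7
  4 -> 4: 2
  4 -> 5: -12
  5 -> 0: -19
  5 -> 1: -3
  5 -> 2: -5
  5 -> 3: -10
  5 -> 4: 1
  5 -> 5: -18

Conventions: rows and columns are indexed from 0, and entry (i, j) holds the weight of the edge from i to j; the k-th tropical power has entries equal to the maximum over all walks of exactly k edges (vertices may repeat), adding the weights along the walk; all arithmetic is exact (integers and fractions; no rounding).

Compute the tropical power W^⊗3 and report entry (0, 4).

W^⊗2:
  [8, 6, 5, 3, 17, 16]
  [-3, -3, -6, -6, 8, 7]
  [5, 3, 2, 7, 8, 7]
  [9, 4, 6, 1, 10, 1]
  [3, 5, 0, 10, 8, 10]
  [2, 2, -1, -3, 3, -3]
W^⊗3:
  [18, 13, 15, 17, 19, 17]
  [9, 4, 6, 6, 10, 6]
  [9, 9, 6, 14, 15, 14]
  [11, 13, 8, 18, 16, 18]
  [9, 7, 6, 12, 18, 17]
  [4, 6, 1, 11, 9, 11]
Key observation: the optimum is the walk 0->3->4->4, with weight 9 + 8 + 2 = 19.
Optimal value attained by: walk 0->3->4->4.
Answer: (W^⊗3)[0][4] = 19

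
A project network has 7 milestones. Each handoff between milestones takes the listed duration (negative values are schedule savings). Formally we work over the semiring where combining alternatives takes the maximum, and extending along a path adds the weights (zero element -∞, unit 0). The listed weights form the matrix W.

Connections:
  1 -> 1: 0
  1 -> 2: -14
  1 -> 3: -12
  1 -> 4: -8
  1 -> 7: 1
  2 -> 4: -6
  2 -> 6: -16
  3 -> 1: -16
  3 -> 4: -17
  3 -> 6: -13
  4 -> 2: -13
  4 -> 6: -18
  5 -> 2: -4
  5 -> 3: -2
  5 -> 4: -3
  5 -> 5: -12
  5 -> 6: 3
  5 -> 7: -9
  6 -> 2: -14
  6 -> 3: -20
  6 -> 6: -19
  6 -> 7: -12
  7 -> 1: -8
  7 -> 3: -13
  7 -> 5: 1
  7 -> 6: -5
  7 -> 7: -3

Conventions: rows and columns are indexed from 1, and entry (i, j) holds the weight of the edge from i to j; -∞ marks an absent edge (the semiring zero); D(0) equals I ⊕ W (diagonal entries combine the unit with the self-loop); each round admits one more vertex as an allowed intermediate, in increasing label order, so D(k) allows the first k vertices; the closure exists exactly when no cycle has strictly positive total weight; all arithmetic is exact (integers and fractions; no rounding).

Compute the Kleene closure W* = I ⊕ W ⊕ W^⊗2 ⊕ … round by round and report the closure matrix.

D(0):
  [0, -14, -12, -8, -∞, -∞, 1]
  [-∞, 0, -∞, -6, -∞, -16, -∞]
  [-16, -∞, 0, -17, -∞, -13, -∞]
  [-∞, -13, -∞, 0, -∞, -18, -∞]
  [-∞, -4, -2, -3, 0, 3, -9]
  [-∞, -14, -20, -∞, -∞, 0, -12]
  [-8, -∞, -13, -∞, 1, -5, 0]
D(1):
  [0, -14, -12, -8, -∞, -∞, 1]
  [-∞, 0, -∞, -6, -∞, -16, -∞]
  [-16, -30, 0, -17, -∞, -13, -15]
  [-∞, -13, -∞, 0, -∞, -18, -∞]
  [-∞, -4, -2, -3, 0, 3, -9]
  [-∞, -14, -20, -∞, -∞, 0, -12]
  [-8, -22, -13, -16, 1, -5, 0]
D(2):
  [0, -14, -12, -8, -∞, -30, 1]
  [-∞, 0, -∞, -6, -∞, -16, -∞]
  [-16, -30, 0, -17, -∞, -13, -15]
  [-∞, -13, -∞, 0, -∞, -18, -∞]
  [-∞, -4, -2, -3, 0, 3, -9]
  [-∞, -14, -20, -20, -∞, 0, -12]
  [-8, -22, -13, -16, 1, -5, 0]
D(3):
  [0, -14, -12, -8, -∞, -25, 1]
  [-∞, 0, -∞, -6, -∞, -16, -∞]
  [-16, -30, 0, -17, -∞, -13, -15]
  [-∞, -13, -∞, 0, -∞, -18, -∞]
  [-18, -4, -2, -3, 0, 3, -9]
  [-36, -14, -20, -20, -∞, 0, -12]
  [-8, -22, -13, -16, 1, -5, 0]
D(4):
  [0, -14, -12, -8, -∞, -25, 1]
  [-∞, 0, -∞, -6, -∞, -16, -∞]
  [-16, -30, 0, -17, -∞, -13, -15]
  [-∞, -13, -∞, 0, -∞, -18, -∞]
  [-18, -4, -2, -3, 0, 3, -9]
  [-36, -14, -20, -20, -∞, 0, -12]
  [-8, -22, -13, -16, 1, -5, 0]
D(5):
  [0, -14, -12, -8, -∞, -25, 1]
  [-∞, 0, -∞, -6, -∞, -16, -∞]
  [-16, -30, 0, -17, -∞, -13, -15]
  [-∞, -13, -∞, 0, -∞, -18, -∞]
  [-18, -4, -2, -3, 0, 3, -9]
  [-36, -14, -20, -20, -∞, 0, -12]
  [-8, -3, -1, -2, 1, 4, 0]
D(6):
  [0, -14, -12, -8, -∞, -25, 1]
  [-52, 0, -36, -6, -∞, -16, -28]
  [-16, -27, 0, -17, -∞, -13, -15]
  [-54, -13, -38, 0, -∞, -18, -30]
  [-18, -4, -2, -3, 0, 3, -9]
  [-36, -14, -20, -20, -∞, 0, -12]
  [-8, -3, -1, -2, 1, 4, 0]
D(7):
  [0, -2, 0, -1, 2, 5, 1]
  [-36, 0, -29, -6, -27, -16, -28]
  [-16, -18, 0, -17, -14, -11, -15]
  [-38, -13, -31, 0, -29, -18, -30]
  [-17, -4, -2, -3, 0, 3, -9]
  [-20, -14, -13, -14, -11, 0, -12]
  [-8, -3, -1, -2, 1, 4, 0]
Answer: W* = [[0, -2, 0, -1, 2, 5, 1], [-36, 0, -29, -6, -27, -16, -28], [-16, -18, 0, -17, -14, -11, -15], [-38, -13, -31, 0, -29, -18, -30], [-17, -4, -2, -3, 0, 3, -9], [-20, -14, -13, -14, -11, 0, -12], [-8, -3, -1, -2, 1, 4, 0]]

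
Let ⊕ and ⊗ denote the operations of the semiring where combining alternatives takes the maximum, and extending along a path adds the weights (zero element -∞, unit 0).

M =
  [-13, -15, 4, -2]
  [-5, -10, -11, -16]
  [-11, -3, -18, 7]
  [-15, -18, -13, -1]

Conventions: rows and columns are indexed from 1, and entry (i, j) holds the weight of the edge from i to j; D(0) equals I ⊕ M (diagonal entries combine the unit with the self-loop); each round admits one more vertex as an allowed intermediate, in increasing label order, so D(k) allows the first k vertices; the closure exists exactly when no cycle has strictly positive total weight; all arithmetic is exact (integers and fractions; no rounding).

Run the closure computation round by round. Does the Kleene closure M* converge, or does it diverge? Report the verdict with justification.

D(0):
  [0, -15, 4, -2]
  [-5, 0, -11, -16]
  [-11, -3, 0, 7]
  [-15, -18, -13, 0]
D(1):
  [0, -15, 4, -2]
  [-5, 0, -1, -7]
  [-11, -3, 0, 7]
  [-15, -18, -11, 0]
D(2):
  [0, -15, 4, -2]
  [-5, 0, -1, -7]
  [-8, -3, 0, 7]
  [-15, -18, -11, 0]
D(3):
  [0, 1, 4, 11]
  [-5, 0, -1, 6]
  [-8, -3, 0, 7]
  [-15, -14, -11, 0]
D(4):
  [0, 1, 4, 11]
  [-5, 0, -1, 6]
  [-8, -3, 0, 7]
  [-15, -14, -11, 0]
Key observation: every diagonal entry stays at the unit through all rounds, so no improving cycle exists.
Answer: CONVERGES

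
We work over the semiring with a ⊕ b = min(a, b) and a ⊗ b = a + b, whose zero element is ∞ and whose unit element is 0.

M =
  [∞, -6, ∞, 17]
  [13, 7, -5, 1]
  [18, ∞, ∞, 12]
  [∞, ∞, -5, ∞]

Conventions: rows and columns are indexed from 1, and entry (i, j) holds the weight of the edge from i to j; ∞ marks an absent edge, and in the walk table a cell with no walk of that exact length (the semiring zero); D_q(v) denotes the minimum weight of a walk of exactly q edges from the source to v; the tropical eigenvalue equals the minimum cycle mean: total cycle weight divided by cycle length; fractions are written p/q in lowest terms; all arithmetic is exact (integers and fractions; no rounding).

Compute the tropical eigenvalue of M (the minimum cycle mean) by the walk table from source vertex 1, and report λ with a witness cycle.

q=0: [0, ∞, ∞, ∞]
q=1: [∞, -6, ∞, 17]
q=2: [7, 1, -11, -5]
q=3: [7, 1, -10, 1]
q=4: [8, 1, -4, 2]
Optimal cycle mean attained by: cycle 1->2->4->3->1, total (-6) + 1 + (-5) + 18, length 4.
Answer: λ = 2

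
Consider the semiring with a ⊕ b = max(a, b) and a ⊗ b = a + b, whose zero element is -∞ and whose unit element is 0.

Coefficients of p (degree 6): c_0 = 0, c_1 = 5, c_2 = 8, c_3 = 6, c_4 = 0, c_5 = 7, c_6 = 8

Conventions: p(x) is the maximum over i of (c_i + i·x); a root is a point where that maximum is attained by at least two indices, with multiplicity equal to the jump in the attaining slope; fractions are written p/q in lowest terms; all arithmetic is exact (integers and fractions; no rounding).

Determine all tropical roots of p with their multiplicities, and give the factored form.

hull edge (i=0, c=0) to (i=1, c=5): slope 5, span 1
hull edge (i=1, c=5) to (i=2, c=8): slope 3, span 1
hull edge (i=2, c=8) to (i=6, c=8): slope 0, span 4
Factored form: p(x) = 8 ⊗ (x ⊕ (-5)) ⊗ (x ⊕ (-3)) ⊗ (x ⊕ 0) ⊗ (x ⊕ 0) ⊗ (x ⊕ 0) ⊗ (x ⊕ 0)
Answer: roots = -5 (mult 1), -3 (mult 1), 0 (mult 4)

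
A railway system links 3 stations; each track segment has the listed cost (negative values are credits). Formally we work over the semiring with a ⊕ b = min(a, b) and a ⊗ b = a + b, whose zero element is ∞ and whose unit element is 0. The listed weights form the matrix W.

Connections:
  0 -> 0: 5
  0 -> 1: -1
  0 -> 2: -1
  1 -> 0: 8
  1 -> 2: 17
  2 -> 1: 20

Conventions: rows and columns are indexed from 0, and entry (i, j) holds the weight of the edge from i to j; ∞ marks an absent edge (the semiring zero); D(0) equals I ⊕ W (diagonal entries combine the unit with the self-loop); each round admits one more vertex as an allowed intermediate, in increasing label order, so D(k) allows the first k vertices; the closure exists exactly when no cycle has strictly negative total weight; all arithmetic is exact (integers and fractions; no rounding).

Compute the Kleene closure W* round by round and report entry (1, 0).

D(0):
  [0, -1, -1]
  [8, 0, 17]
  [∞, 20, 0]
D(1):
  [0, -1, -1]
  [8, 0, 7]
  [∞, 20, 0]
D(2):
  [0, -1, -1]
  [8, 0, 7]
  [28, 20, 0]
D(3):
  [0, -1, -1]
  [8, 0, 7]
  [28, 20, 0]
Answer: W*[1][0] = 8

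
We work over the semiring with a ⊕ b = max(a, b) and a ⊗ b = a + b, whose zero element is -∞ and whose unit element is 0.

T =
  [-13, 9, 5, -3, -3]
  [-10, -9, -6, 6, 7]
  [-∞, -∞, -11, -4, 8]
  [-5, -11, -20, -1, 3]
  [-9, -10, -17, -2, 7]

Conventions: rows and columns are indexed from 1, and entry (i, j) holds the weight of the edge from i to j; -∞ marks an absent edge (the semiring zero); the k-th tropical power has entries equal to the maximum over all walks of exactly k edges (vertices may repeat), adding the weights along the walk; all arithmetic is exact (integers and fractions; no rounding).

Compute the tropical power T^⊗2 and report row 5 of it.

T^⊗2:
  [-1, 0, 3, 15, 16]
  [1, -1, -5, 5, 14]
  [-1, -2, -9, 6, 15]
  [-6, 4, 0, 1, 10]
  [-2, 0, -4, 5, 14]
Answer: row 5 of T^⊗2 = [-2, 0, -4, 5, 14]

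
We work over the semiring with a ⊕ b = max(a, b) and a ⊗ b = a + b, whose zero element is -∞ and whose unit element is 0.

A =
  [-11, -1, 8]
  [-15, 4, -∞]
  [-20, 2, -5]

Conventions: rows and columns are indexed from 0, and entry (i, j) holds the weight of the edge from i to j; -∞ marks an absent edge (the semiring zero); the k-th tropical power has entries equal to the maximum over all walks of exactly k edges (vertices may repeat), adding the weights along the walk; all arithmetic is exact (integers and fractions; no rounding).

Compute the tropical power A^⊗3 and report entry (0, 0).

A^⊗2:
  [-12, 10, 3]
  [-11, 8, -7]
  [-13, 6, -10]
A^⊗3:
  [-5, 14, -2]
  [-7, 12, -3]
  [-9, 10, -5]
Key observation: the optimum is the walk 0->2->1->0, with weight 8 + 2 + (-15) = -5.
Optimal value attained by: walk 0->2->1->0.
Answer: (A^⊗3)[0][0] = -5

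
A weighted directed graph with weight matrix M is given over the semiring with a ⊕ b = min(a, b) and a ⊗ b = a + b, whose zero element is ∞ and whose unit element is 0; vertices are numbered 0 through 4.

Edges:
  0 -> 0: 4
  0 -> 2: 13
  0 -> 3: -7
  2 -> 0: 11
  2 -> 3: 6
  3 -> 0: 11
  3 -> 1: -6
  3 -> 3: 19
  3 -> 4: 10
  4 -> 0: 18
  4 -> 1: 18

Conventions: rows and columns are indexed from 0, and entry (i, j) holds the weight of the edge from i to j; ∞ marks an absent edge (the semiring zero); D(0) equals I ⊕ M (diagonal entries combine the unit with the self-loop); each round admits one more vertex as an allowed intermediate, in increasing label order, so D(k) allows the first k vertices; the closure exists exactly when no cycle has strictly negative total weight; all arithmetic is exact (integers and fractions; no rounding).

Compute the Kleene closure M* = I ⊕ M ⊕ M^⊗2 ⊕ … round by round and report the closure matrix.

D(0):
  [0, ∞, 13, -7, ∞]
  [∞, 0, ∞, ∞, ∞]
  [11, ∞, 0, 6, ∞]
  [11, -6, ∞, 0, 10]
  [18, 18, ∞, ∞, 0]
D(1):
  [0, ∞, 13, -7, ∞]
  [∞, 0, ∞, ∞, ∞]
  [11, ∞, 0, 4, ∞]
  [11, -6, 24, 0, 10]
  [18, 18, 31, 11, 0]
D(2):
  [0, ∞, 13, -7, ∞]
  [∞, 0, ∞, ∞, ∞]
  [11, ∞, 0, 4, ∞]
  [11, -6, 24, 0, 10]
  [18, 18, 31, 11, 0]
D(3):
  [0, ∞, 13, -7, ∞]
  [∞, 0, ∞, ∞, ∞]
  [11, ∞, 0, 4, ∞]
  [11, -6, 24, 0, 10]
  [18, 18, 31, 11, 0]
D(4):
  [0, -13, 13, -7, 3]
  [∞, 0, ∞, ∞, ∞]
  [11, -2, 0, 4, 14]
  [11, -6, 24, 0, 10]
  [18, 5, 31, 11, 0]
D(5):
  [0, -13, 13, -7, 3]
  [∞, 0, ∞, ∞, ∞]
  [11, -2, 0, 4, 14]
  [11, -6, 24, 0, 10]
  [18, 5, 31, 11, 0]
Answer: M* = [[0, -13, 13, -7, 3], [∞, 0, ∞, ∞, ∞], [11, -2, 0, 4, 14], [11, -6, 24, 0, 10], [18, 5, 31, 11, 0]]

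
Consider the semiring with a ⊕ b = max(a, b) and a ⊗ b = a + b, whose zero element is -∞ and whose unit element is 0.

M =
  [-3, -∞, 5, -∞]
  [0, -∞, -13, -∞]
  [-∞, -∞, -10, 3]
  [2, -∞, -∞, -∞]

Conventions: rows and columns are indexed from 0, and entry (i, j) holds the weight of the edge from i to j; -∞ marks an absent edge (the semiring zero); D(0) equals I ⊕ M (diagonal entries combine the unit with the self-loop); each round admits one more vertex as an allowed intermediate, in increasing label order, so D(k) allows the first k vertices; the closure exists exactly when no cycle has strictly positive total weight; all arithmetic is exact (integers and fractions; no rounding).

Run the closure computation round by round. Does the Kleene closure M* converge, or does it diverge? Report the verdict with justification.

D(0):
  [0, -∞, 5, -∞]
  [0, 0, -13, -∞]
  [-∞, -∞, 0, 3]
  [2, -∞, -∞, 0]
D(1):
  [0, -∞, 5, -∞]
  [0, 0, 5, -∞]
  [-∞, -∞, 0, 3]
  [2, -∞, 7, 0]
D(2):
  [0, -∞, 5, -∞]
  [0, 0, 5, -∞]
  [-∞, -∞, 0, 3]
  [2, -∞, 7, 0]
Detection: at round 3, diagonal entry (3, 3) turns strictly positive.
Key observation: the cycle 3->0->2->3 has total weight 2 + 5 + 3, which is strictly positive.
Answer: DIVERGES — positive cycle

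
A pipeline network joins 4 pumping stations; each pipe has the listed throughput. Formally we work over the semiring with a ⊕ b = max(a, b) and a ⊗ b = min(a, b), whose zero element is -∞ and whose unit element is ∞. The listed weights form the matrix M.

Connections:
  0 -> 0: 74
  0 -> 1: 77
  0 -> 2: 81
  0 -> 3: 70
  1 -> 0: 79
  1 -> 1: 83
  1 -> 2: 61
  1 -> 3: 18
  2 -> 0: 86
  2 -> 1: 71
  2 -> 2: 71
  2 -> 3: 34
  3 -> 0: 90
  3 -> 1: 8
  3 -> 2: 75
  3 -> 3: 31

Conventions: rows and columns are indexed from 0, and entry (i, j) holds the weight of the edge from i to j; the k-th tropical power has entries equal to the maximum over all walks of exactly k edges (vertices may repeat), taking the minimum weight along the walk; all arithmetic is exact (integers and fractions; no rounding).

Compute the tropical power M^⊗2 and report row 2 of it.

M^⊗2:
  [81, 77, 74, 70]
  [79, 83, 79, 70]
  [74, 77, 81, 70]
  [75, 77, 81, 70]
Answer: row 2 of M^⊗2 = [74, 77, 81, 70]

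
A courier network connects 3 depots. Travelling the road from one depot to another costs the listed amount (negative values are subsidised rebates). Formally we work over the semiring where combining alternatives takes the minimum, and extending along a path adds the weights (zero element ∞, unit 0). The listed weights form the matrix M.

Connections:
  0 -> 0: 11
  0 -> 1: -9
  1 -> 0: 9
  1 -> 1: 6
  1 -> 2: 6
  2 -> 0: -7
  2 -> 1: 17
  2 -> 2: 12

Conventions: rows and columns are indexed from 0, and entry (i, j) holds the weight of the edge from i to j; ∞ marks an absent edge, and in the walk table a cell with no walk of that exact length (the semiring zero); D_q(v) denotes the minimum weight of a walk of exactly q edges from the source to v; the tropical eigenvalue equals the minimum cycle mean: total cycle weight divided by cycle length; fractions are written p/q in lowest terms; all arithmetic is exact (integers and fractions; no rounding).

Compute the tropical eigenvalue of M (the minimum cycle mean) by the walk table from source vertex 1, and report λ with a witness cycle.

q=0: [∞, 0, ∞]
q=1: [9, 6, 6]
q=2: [-1, 0, 12]
q=3: [5, -10, 6]
Optimal cycle mean attained by: cycle 0->1->2->0, total (-9) + 6 + (-7), length 3.
Answer: λ = -10/3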